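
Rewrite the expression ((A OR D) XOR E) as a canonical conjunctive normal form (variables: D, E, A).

(D OR E OR A) AND (D OR NOT E OR NOT A) AND (NOT D OR NOT E OR A) AND (NOT D OR NOT E OR NOT A)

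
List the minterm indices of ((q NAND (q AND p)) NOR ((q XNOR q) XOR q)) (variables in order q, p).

Σm(3) = (q AND p)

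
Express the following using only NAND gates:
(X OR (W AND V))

((X NAND X) NAND (((W NAND V) NAND (W NAND V)) NAND ((W NAND V) NAND (W NAND V))))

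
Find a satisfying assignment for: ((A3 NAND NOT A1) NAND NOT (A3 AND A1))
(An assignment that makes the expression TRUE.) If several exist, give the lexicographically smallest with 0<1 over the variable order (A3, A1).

A3=1, A1=0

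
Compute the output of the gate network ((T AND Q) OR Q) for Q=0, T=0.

Substituting: ((0 AND 0) OR 0)
= 0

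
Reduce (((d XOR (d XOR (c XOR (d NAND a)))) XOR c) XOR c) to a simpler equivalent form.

By XOR self-cancellation ((E XOR v) XOR v = E) then XOR self-cancellation ((E XOR v) XOR v = E):
= (c XOR (d NAND a))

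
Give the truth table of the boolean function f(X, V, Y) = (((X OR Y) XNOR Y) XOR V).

X | V | Y | Output
------------------
0 | 0 | 0 | 1
0 | 0 | 1 | 1
0 | 1 | 0 | 0
0 | 1 | 1 | 0
1 | 0 | 0 | 0
1 | 0 | 1 | 1
1 | 1 | 0 | 1
1 | 1 | 1 | 0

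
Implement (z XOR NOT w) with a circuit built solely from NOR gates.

((((z NOR (w NOR w)) NOR (z NOR (w NOR w))) NOR ((z NOR (w NOR w)) NOR (z NOR (w NOR w)))) NOR ((((z NOR z) NOR ((w NOR w) NOR (w NOR w))) NOR ((z NOR z) NOR ((w NOR w) NOR (w NOR w)))) NOR (((z NOR z) NOR ((w NOR w) NOR (w NOR w))) NOR ((z NOR z) NOR ((w NOR w) NOR (w NOR w))))))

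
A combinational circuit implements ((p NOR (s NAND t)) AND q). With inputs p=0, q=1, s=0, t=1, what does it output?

Substituting: ((0 NOR (0 NAND 1)) AND 1)
= 0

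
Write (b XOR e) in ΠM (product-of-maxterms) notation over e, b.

ΠM(0, 3) = (e OR b) AND (NOT e OR NOT b)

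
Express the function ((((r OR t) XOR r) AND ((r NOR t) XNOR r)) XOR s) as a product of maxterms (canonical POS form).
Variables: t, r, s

ΠM(0, 2, 5, 6) = (t OR r OR s) AND (t OR NOT r OR s) AND (NOT t OR r OR NOT s) AND (NOT t OR NOT r OR s)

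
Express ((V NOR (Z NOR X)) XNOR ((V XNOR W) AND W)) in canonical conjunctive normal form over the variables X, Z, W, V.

(X OR Z OR NOT W OR NOT V) AND (X OR NOT Z OR W OR V) AND (X OR NOT Z OR NOT W OR V) AND (X OR NOT Z OR NOT W OR NOT V) AND (NOT X OR Z OR W OR V) AND (NOT X OR Z OR NOT W OR V) AND (NOT X OR Z OR NOT W OR NOT V) AND (NOT X OR NOT Z OR W OR V) AND (NOT X OR NOT Z OR NOT W OR V) AND (NOT X OR NOT Z OR NOT W OR NOT V)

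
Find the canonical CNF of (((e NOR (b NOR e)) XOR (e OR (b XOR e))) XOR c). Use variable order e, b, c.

(e OR b OR c) AND (e OR NOT b OR c) AND (NOT e OR b OR NOT c) AND (NOT e OR NOT b OR NOT c)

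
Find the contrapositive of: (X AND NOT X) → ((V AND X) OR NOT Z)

Contrapositive: NOT ((V AND X) OR NOT Z) → NOT (X AND NOT X)
Note: A statement and its contrapositive are logically equivalent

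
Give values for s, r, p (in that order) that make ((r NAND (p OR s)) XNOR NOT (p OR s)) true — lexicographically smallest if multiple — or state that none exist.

s=0, r=0, p=0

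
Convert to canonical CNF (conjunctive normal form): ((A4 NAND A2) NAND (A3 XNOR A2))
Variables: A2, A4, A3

(A2 OR A4 OR A3) AND (A2 OR NOT A4 OR A3) AND (NOT A2 OR A4 OR NOT A3)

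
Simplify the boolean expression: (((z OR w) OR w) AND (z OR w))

By absorption (E AND (E OR v) = E):
= (z OR w)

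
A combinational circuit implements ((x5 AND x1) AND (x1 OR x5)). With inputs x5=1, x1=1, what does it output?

Substituting: ((1 AND 1) AND (1 OR 1))
= 1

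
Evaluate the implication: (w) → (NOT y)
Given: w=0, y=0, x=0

Antecedent (w) = 0; consequent (NOT y) = 1.
0 → 1 = 1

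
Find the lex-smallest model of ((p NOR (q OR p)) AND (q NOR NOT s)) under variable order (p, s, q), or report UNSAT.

p=0, s=1, q=0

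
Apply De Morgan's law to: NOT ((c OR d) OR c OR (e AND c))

NOT (c OR d) AND NOT c AND NOT (e AND c)
De Morgan's: NOT(OR of terms) = AND of negations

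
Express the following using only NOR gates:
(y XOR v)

((((y NOR v) NOR (y NOR v)) NOR ((y NOR v) NOR (y NOR v))) NOR ((((y NOR y) NOR (v NOR v)) NOR ((y NOR y) NOR (v NOR v))) NOR (((y NOR y) NOR (v NOR v)) NOR ((y NOR y) NOR (v NOR v)))))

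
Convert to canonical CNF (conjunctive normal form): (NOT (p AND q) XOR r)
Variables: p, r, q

(p OR NOT r OR q) AND (p OR NOT r OR NOT q) AND (NOT p OR r OR NOT q) AND (NOT p OR NOT r OR q)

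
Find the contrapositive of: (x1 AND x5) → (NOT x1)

Contrapositive: x1 → NOT (x1 AND x5)
Note: A statement and its contrapositive are logically equivalent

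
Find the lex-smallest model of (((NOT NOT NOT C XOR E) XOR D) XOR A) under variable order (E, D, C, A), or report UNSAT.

E=0, D=0, C=0, A=0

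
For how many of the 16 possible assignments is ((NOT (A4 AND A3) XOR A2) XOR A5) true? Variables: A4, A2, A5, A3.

Satisfying assignments: (0,0,0,0), (0,0,0,1), (0,1,1,0), (0,1,1,1), (1,0,0,0), (1,0,1,1), (1,1,0,1), (1,1,1,0)
Count: 8 out of 16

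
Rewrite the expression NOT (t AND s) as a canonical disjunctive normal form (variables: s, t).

(NOT s AND NOT t) OR (NOT s AND t) OR (s AND NOT t)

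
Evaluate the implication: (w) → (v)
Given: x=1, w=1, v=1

Antecedent (w) = 1; consequent (v) = 1.
1 → 1 = 1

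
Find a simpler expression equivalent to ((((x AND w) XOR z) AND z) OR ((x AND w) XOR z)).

By absorption (E OR (E AND v) = E):
= ((x AND w) XOR z)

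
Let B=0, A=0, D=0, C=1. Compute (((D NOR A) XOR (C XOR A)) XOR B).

Substituting: (((0 NOR 0) XOR (1 XOR 0)) XOR 0)
= 0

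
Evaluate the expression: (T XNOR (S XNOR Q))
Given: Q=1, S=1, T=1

Substituting: (1 XNOR (1 XNOR 1))
= 1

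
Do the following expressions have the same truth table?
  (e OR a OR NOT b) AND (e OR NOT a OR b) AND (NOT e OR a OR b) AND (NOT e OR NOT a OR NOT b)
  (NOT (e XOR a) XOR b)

Yes, they are equivalent — the two output columns agree on all 8 assignments:
e | a | b | Expression 1 | Expression 2
---------------------------------------
0 | 0 | 0 | 1 | 1
0 | 0 | 1 | 0 | 0
0 | 1 | 0 | 0 | 0
0 | 1 | 1 | 1 | 1
1 | 0 | 0 | 0 | 0
1 | 0 | 1 | 1 | 1
1 | 1 | 0 | 1 | 1
1 | 1 | 1 | 0 | 0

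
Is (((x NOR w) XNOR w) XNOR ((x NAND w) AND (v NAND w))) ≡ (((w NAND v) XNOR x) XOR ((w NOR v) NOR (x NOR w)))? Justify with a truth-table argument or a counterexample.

No. Counterexample: with w=0, x=1, v=1, Expression 1 = 1 but Expression 2 = 0.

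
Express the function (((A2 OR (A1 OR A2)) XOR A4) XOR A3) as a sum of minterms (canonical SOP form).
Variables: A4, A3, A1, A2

Σm(1, 2, 3, 4, 8, 13, 14, 15) = (NOT A4 AND NOT A3 AND NOT A1 AND A2) OR (NOT A4 AND NOT A3 AND A1 AND NOT A2) OR (NOT A4 AND NOT A3 AND A1 AND A2) OR (NOT A4 AND A3 AND NOT A1 AND NOT A2) OR (A4 AND NOT A3 AND NOT A1 AND NOT A2) OR (A4 AND A3 AND NOT A1 AND A2) OR (A4 AND A3 AND A1 AND NOT A2) OR (A4 AND A3 AND A1 AND A2)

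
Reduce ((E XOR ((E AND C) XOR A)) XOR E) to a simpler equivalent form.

By XOR self-cancellation ((E XOR v) XOR v = E):
= ((E AND C) XOR A)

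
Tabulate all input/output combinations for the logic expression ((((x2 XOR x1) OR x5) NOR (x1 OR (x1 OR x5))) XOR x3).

x1 | x2 | x5 | x3 | Output
--------------------------
0 | 0 | 0 | 0 | 1
0 | 0 | 0 | 1 | 0
0 | 0 | 1 | 0 | 0
0 | 0 | 1 | 1 | 1
0 | 1 | 0 | 0 | 0
0 | 1 | 0 | 1 | 1
0 | 1 | 1 | 0 | 0
0 | 1 | 1 | 1 | 1
1 | 0 | 0 | 0 | 0
1 | 0 | 0 | 1 | 1
1 | 0 | 1 | 0 | 0
1 | 0 | 1 | 1 | 1
1 | 1 | 0 | 0 | 0
1 | 1 | 0 | 1 | 1
1 | 1 | 1 | 0 | 0
1 | 1 | 1 | 1 | 1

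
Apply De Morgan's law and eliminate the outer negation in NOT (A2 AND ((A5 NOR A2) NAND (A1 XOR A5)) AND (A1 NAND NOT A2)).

NOT A2 OR NOT ((A5 NOR A2) NAND (A1 XOR A5)) OR NOT (A1 NAND NOT A2)
De Morgan's: NOT(AND of terms) = OR of negations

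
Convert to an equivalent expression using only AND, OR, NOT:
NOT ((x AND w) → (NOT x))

(x AND w) AND x
(Negated implication: NOT(A → B) = A AND NOT B)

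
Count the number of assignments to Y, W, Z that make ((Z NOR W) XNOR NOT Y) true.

Satisfying assignments: (0,0,0), (1,0,1), (1,1,0), (1,1,1)
Count: 4 out of 8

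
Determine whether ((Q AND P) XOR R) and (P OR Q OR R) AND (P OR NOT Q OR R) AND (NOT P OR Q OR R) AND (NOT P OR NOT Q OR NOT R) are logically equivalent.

Yes, they are equivalent — the two output columns agree on all 8 assignments:
P | Q | R | Expression 1 | Expression 2
---------------------------------------
0 | 0 | 0 | 0 | 0
0 | 0 | 1 | 1 | 1
0 | 1 | 0 | 0 | 0
0 | 1 | 1 | 1 | 1
1 | 0 | 0 | 0 | 0
1 | 0 | 1 | 1 | 1
1 | 1 | 0 | 1 | 1
1 | 1 | 1 | 0 | 0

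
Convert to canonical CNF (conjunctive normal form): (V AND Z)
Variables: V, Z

(V OR Z) AND (V OR NOT Z) AND (NOT V OR Z)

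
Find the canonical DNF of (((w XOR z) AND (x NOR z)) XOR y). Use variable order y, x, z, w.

(NOT y AND NOT x AND NOT z AND w) OR (y AND NOT x AND NOT z AND NOT w) OR (y AND NOT x AND z AND NOT w) OR (y AND NOT x AND z AND w) OR (y AND x AND NOT z AND NOT w) OR (y AND x AND NOT z AND w) OR (y AND x AND z AND NOT w) OR (y AND x AND z AND w)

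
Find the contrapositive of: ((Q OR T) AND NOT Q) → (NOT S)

Contrapositive: S → NOT ((Q OR T) AND NOT Q)
Note: A statement and its contrapositive are logically equivalent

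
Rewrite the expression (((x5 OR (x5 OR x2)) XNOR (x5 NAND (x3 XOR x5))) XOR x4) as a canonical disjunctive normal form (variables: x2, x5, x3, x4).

(NOT x2 AND NOT x5 AND NOT x3 AND x4) OR (NOT x2 AND NOT x5 AND x3 AND x4) OR (NOT x2 AND x5 AND NOT x3 AND x4) OR (NOT x2 AND x5 AND x3 AND NOT x4) OR (x2 AND NOT x5 AND NOT x3 AND NOT x4) OR (x2 AND NOT x5 AND x3 AND NOT x4) OR (x2 AND x5 AND NOT x3 AND x4) OR (x2 AND x5 AND x3 AND NOT x4)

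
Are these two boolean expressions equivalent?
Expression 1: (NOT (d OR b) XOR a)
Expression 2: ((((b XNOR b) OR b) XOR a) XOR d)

No. Counterexample: with a=0, d=0, b=1, Expression 1 = 0 but Expression 2 = 1.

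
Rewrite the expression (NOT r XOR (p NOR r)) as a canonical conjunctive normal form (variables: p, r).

(p OR r) AND (p OR NOT r) AND (NOT p OR NOT r)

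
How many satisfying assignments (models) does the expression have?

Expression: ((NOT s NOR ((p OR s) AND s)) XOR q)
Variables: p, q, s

Satisfying assignments: (0,1,0), (0,1,1), (1,1,0), (1,1,1)
Count: 4 out of 8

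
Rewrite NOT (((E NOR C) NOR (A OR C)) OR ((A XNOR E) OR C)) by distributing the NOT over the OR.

NOT ((E NOR C) NOR (A OR C)) AND NOT ((A XNOR E) OR C)
De Morgan's: NOT(OR of terms) = AND of negations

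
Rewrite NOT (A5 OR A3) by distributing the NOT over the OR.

NOT A5 AND NOT A3
De Morgan's: NOT(OR of terms) = AND of negations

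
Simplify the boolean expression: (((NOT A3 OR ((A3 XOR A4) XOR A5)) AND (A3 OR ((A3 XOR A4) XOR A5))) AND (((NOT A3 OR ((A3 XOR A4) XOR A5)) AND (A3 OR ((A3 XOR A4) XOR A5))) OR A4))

By absorption (E AND (E OR v) = E) then distribution ((E OR v) AND (E OR NOT v) = E):
= ((A3 XOR A4) XOR A5)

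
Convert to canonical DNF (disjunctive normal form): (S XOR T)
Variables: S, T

(NOT S AND T) OR (S AND NOT T)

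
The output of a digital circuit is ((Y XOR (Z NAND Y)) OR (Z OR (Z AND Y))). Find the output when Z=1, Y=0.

Substituting: ((0 XOR (1 NAND 0)) OR (1 OR (1 AND 0)))
= 1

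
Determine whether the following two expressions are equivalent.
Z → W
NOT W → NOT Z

Yes, Contrapositive is always equivalent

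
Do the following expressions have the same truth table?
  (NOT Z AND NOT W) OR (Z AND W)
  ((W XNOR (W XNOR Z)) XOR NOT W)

Yes, they are equivalent — the two output columns agree on all 4 assignments:
Z | W | Expression 1 | Expression 2
-----------------------------------
0 | 0 | 1 | 1
0 | 1 | 0 | 0
1 | 0 | 0 | 0
1 | 1 | 1 | 1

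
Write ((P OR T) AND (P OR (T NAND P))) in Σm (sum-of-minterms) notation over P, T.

Σm(1, 2, 3) = (NOT P AND T) OR (P AND NOT T) OR (P AND T)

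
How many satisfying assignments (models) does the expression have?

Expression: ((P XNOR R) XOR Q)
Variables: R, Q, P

Satisfying assignments: (0,0,0), (0,1,1), (1,0,1), (1,1,0)
Count: 4 out of 8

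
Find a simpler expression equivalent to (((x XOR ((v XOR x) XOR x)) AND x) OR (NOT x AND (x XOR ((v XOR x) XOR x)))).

By distribution ((E AND v) OR (E AND NOT v) = E) then XOR self-cancellation ((E XOR v) XOR v = E):
= (v XOR x)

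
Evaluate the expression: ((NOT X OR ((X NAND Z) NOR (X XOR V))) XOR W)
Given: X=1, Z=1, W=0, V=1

Substituting: ((NOT 1 OR ((1 NAND 1) NOR (1 XOR 1))) XOR 0)
= 1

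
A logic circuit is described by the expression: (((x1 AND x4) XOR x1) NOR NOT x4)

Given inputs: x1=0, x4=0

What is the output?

Substituting: (((0 AND 0) XOR 0) NOR NOT 0)
= 0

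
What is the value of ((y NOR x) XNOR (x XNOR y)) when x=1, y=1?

Substituting: ((1 NOR 1) XNOR (1 XNOR 1))
= 0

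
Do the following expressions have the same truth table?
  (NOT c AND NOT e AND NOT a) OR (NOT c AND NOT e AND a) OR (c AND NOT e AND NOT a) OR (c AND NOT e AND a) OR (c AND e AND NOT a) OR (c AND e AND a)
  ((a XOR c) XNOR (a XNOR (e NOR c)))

Yes, they are equivalent — the two output columns agree on all 8 assignments:
c | e | a | Expression 1 | Expression 2
---------------------------------------
0 | 0 | 0 | 1 | 1
0 | 0 | 1 | 1 | 1
0 | 1 | 0 | 0 | 0
0 | 1 | 1 | 0 | 0
1 | 0 | 0 | 1 | 1
1 | 0 | 1 | 1 | 1
1 | 1 | 0 | 1 | 1
1 | 1 | 1 | 1 | 1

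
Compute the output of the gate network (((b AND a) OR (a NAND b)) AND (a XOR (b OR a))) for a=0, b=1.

Substituting: (((1 AND 0) OR (0 NAND 1)) AND (0 XOR (1 OR 0)))
= 1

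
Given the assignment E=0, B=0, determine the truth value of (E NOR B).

Substituting: (0 NOR 0)
= 1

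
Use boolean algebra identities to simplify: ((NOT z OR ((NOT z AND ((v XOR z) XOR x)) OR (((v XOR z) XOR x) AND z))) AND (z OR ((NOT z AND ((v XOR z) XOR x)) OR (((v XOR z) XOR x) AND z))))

By distribution ((E OR v) AND (E OR NOT v) = E) then distribution ((E AND v) OR (E AND NOT v) = E):
= ((v XOR z) XOR x)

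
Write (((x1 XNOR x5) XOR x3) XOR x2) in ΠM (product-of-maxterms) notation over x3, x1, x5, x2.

ΠM(1, 2, 4, 7, 8, 11, 13, 14) = (x3 OR x1 OR x5 OR NOT x2) AND (x3 OR x1 OR NOT x5 OR x2) AND (x3 OR NOT x1 OR x5 OR x2) AND (x3 OR NOT x1 OR NOT x5 OR NOT x2) AND (NOT x3 OR x1 OR x5 OR x2) AND (NOT x3 OR x1 OR NOT x5 OR NOT x2) AND (NOT x3 OR NOT x1 OR x5 OR NOT x2) AND (NOT x3 OR NOT x1 OR NOT x5 OR x2)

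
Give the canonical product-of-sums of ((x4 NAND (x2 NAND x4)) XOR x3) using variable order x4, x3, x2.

ΠM(2, 3, 4, 7) = (x4 OR NOT x3 OR x2) AND (x4 OR NOT x3 OR NOT x2) AND (NOT x4 OR x3 OR x2) AND (NOT x4 OR NOT x3 OR NOT x2)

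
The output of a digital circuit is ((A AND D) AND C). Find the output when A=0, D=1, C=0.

Substituting: ((0 AND 1) AND 0)
= 0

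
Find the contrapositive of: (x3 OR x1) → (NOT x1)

Contrapositive: x1 → NOT (x3 OR x1)
Note: A statement and its contrapositive are logically equivalent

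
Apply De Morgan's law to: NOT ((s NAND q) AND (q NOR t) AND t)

NOT (s NAND q) OR NOT (q NOR t) OR NOT t
De Morgan's: NOT(AND of terms) = OR of negations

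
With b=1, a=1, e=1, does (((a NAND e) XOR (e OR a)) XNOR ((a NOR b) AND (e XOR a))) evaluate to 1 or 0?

Substituting: (((1 NAND 1) XOR (1 OR 1)) XNOR ((1 NOR 1) AND (1 XOR 1)))
= 0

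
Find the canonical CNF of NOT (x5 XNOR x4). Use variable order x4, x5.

(x4 OR x5) AND (NOT x4 OR NOT x5)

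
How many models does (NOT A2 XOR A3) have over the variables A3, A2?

Satisfying assignments: (0,0), (1,1)
Count: 2 out of 4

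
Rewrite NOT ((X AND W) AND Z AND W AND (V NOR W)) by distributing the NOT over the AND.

NOT (X AND W) OR NOT Z OR NOT W OR NOT (V NOR W)
De Morgan's: NOT(AND of terms) = OR of negations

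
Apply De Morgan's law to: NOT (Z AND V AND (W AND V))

NOT Z OR NOT V OR NOT (W AND V)
De Morgan's: NOT(AND of terms) = OR of negations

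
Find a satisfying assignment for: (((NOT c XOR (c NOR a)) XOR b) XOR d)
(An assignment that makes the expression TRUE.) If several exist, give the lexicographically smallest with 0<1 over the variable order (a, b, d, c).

a=0, b=0, d=1, c=0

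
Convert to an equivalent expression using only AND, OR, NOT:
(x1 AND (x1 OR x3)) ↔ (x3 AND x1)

((x1 AND (x1 OR x3)) AND (x3 AND x1)) OR (NOT (x1 AND (x1 OR x3)) AND NOT (x3 AND x1))
(Biconditional = both true or both false)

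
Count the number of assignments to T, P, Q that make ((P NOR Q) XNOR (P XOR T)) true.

Satisfying assignments: (0,0,1), (1,0,0), (1,1,0), (1,1,1)
Count: 4 out of 8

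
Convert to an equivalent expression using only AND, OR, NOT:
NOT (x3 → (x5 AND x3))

x3 AND NOT (x5 AND x3)
(Negated implication: NOT(A → B) = A AND NOT B)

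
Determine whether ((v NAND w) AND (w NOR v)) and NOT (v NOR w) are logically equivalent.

No. Counterexample: with v=0, w=0, Expression 1 = 1 but Expression 2 = 0.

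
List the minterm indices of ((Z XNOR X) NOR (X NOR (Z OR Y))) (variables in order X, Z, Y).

Σm(2, 3, 4, 5) = (NOT X AND Z AND NOT Y) OR (NOT X AND Z AND Y) OR (X AND NOT Z AND NOT Y) OR (X AND NOT Z AND Y)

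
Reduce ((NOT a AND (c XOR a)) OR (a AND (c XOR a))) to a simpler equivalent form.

By distribution ((E AND v) OR (E AND NOT v) = E):
= (c XOR a)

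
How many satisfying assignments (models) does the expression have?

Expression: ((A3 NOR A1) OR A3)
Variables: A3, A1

Satisfying assignments: (0,0), (1,0), (1,1)
Count: 3 out of 4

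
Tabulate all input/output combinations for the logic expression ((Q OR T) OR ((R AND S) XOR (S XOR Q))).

S | T | R | Q | Output
----------------------
0 | 0 | 0 | 0 | 0
0 | 0 | 0 | 1 | 1
0 | 0 | 1 | 0 | 0
0 | 0 | 1 | 1 | 1
0 | 1 | 0 | 0 | 1
0 | 1 | 0 | 1 | 1
0 | 1 | 1 | 0 | 1
0 | 1 | 1 | 1 | 1
1 | 0 | 0 | 0 | 1
1 | 0 | 0 | 1 | 1
1 | 0 | 1 | 0 | 0
1 | 0 | 1 | 1 | 1
1 | 1 | 0 | 0 | 1
1 | 1 | 0 | 1 | 1
1 | 1 | 1 | 0 | 1
1 | 1 | 1 | 1 | 1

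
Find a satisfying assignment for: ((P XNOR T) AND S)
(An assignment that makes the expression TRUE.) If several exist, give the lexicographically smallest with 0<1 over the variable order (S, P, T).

S=1, P=0, T=0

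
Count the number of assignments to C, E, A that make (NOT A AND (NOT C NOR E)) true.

Satisfying assignments: (1,0,0)
Count: 1 out of 8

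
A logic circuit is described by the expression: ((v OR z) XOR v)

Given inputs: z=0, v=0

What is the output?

Substituting: ((0 OR 0) XOR 0)
= 0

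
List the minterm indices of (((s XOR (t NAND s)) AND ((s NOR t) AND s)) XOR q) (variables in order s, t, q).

Σm(1, 3, 5, 7) = (NOT s AND NOT t AND q) OR (NOT s AND t AND q) OR (s AND NOT t AND q) OR (s AND t AND q)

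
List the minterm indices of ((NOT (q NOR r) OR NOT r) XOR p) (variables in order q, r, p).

Σm(0, 2, 4, 6) = (NOT q AND NOT r AND NOT p) OR (NOT q AND r AND NOT p) OR (q AND NOT r AND NOT p) OR (q AND r AND NOT p)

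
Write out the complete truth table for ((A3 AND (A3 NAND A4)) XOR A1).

A4 | A1 | A3 | Output
---------------------
0 | 0 | 0 | 0
0 | 0 | 1 | 1
0 | 1 | 0 | 1
0 | 1 | 1 | 0
1 | 0 | 0 | 0
1 | 0 | 1 | 0
1 | 1 | 0 | 1
1 | 1 | 1 | 1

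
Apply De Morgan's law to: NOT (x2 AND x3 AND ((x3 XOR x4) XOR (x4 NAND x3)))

NOT x2 OR NOT x3 OR NOT ((x3 XOR x4) XOR (x4 NAND x3))
De Morgan's: NOT(AND of terms) = OR of negations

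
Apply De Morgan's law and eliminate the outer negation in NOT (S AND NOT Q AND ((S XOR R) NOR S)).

NOT S OR Q OR NOT ((S XOR R) NOR S)
De Morgan's: NOT(AND of terms) = OR of negations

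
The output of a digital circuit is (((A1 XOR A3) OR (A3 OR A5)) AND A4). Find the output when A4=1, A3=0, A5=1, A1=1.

Substituting: (((1 XOR 0) OR (0 OR 1)) AND 1)
= 1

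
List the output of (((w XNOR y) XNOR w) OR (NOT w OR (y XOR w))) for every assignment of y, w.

y | w | Output
--------------
0 | 0 | 1
0 | 1 | 1
1 | 0 | 1
1 | 1 | 1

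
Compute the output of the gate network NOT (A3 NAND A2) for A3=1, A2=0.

Substituting: NOT (1 NAND 0)
= 0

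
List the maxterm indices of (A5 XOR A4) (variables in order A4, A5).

ΠM(0, 3) = (A4 OR A5) AND (NOT A4 OR NOT A5)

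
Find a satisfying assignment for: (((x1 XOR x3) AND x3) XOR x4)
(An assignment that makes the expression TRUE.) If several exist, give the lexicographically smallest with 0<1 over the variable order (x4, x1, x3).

x4=0, x1=0, x3=1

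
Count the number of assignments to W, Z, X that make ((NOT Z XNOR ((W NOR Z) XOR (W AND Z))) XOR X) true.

Satisfying assignments: (0,0,0), (0,1,0), (1,0,1), (1,1,1)
Count: 4 out of 8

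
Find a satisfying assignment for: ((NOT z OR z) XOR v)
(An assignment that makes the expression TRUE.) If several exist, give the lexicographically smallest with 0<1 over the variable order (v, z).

v=0, z=0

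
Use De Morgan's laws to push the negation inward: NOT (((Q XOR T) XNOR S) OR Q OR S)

NOT ((Q XOR T) XNOR S) AND NOT Q AND NOT S
De Morgan's: NOT(OR of terms) = AND of negations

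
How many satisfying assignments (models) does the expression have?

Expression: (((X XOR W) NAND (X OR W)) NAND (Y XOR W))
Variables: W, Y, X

Satisfying assignments: (0,0,0), (0,0,1), (0,1,1), (1,0,0), (1,1,0), (1,1,1)
Count: 6 out of 8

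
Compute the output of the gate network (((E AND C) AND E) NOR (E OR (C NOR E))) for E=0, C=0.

Substituting: (((0 AND 0) AND 0) NOR (0 OR (0 NOR 0)))
= 0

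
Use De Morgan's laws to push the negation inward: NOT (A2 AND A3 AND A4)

NOT A2 OR NOT A3 OR NOT A4
De Morgan's: NOT(AND of terms) = OR of negations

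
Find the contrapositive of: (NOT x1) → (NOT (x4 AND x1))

Contrapositive: (x4 AND x1) → x1
Note: A statement and its contrapositive are logically equivalent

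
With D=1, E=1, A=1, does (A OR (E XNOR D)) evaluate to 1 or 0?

Substituting: (1 OR (1 XNOR 1))
= 1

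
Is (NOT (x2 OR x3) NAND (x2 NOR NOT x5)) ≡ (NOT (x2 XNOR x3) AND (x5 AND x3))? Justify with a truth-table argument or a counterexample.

No. Counterexample: with x3=0, x5=0, x2=0, Expression 1 = 1 but Expression 2 = 0.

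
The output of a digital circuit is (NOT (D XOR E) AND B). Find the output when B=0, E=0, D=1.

Substituting: (NOT (1 XOR 0) AND 0)
= 0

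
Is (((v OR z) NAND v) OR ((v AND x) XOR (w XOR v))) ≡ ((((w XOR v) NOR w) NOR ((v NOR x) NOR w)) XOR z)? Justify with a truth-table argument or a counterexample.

No. Counterexample: with v=0, z=0, x=0, w=0, Expression 1 = 1 but Expression 2 = 0.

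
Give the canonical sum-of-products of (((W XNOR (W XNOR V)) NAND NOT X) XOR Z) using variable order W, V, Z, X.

Σm(0, 1, 5, 6, 8, 9, 13, 14) = (NOT W AND NOT V AND NOT Z AND NOT X) OR (NOT W AND NOT V AND NOT Z AND X) OR (NOT W AND V AND NOT Z AND X) OR (NOT W AND V AND Z AND NOT X) OR (W AND NOT V AND NOT Z AND NOT X) OR (W AND NOT V AND NOT Z AND X) OR (W AND V AND NOT Z AND X) OR (W AND V AND Z AND NOT X)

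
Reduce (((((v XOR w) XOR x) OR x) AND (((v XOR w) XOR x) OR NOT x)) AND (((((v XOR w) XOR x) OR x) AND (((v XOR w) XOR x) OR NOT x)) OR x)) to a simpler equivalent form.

By absorption (E AND (E OR v) = E) then distribution ((E OR v) AND (E OR NOT v) = E):
= ((v XOR w) XOR x)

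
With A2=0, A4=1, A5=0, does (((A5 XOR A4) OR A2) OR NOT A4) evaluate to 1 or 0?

Substituting: (((0 XOR 1) OR 0) OR NOT 1)
= 1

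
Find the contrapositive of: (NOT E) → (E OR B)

Contrapositive: NOT (E OR B) → E
Note: A statement and its contrapositive are logically equivalent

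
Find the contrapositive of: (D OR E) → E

Contrapositive: NOT E → NOT (D OR E)
Note: A statement and its contrapositive are logically equivalent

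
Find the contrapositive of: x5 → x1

Contrapositive: NOT x1 → NOT x5
Note: A statement and its contrapositive are logically equivalent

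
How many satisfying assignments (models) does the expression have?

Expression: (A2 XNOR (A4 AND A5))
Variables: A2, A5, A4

Satisfying assignments: (0,0,0), (0,0,1), (0,1,0), (1,1,1)
Count: 4 out of 8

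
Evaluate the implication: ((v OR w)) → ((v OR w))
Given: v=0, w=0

Antecedent ((v OR w)) = 0; consequent ((v OR w)) = 0.
0 → 0 = 1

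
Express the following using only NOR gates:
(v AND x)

((v NOR v) NOR (x NOR x))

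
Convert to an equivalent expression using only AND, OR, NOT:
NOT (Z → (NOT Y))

Z AND Y
(Negated implication: NOT(A → B) = A AND NOT B)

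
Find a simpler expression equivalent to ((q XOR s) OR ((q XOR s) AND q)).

By absorption (E OR (E AND v) = E):
= (q XOR s)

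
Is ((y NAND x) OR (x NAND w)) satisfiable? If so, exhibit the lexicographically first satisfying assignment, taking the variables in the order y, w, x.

y=0, w=0, x=0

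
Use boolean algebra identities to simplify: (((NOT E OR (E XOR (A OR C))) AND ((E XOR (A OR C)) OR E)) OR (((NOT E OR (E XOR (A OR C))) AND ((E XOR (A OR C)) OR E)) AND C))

By absorption (E OR (E AND v) = E) then distribution ((E OR v) AND (E OR NOT v) = E):
= (E XOR (A OR C))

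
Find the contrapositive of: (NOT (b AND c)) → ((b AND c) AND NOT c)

Contrapositive: NOT ((b AND c) AND NOT c) → (b AND c)
Note: A statement and its contrapositive are logically equivalent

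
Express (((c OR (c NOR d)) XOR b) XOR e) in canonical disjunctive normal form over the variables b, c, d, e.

(NOT b AND NOT c AND NOT d AND NOT e) OR (NOT b AND NOT c AND d AND e) OR (NOT b AND c AND NOT d AND NOT e) OR (NOT b AND c AND d AND NOT e) OR (b AND NOT c AND NOT d AND e) OR (b AND NOT c AND d AND NOT e) OR (b AND c AND NOT d AND e) OR (b AND c AND d AND e)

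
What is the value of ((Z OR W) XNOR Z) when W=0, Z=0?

Substituting: ((0 OR 0) XNOR 0)
= 1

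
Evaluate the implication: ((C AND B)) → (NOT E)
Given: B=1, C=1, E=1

Antecedent ((C AND B)) = 1; consequent (NOT E) = 0.
1 → 0 = 0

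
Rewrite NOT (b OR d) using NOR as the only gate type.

(((b NOR d) NOR (b NOR d)) NOR ((b NOR d) NOR (b NOR d)))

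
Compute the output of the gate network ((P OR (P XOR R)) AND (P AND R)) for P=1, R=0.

Substituting: ((1 OR (1 XOR 0)) AND (1 AND 0))
= 0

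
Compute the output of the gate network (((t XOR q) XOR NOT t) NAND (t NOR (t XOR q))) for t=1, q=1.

Substituting: (((1 XOR 1) XOR NOT 1) NAND (1 NOR (1 XOR 1)))
= 1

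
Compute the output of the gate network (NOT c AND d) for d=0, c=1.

Substituting: (NOT 1 AND 0)
= 0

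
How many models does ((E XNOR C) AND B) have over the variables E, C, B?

Satisfying assignments: (0,0,1), (1,1,1)
Count: 2 out of 8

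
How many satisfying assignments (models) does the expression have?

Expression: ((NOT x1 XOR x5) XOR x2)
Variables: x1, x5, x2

Satisfying assignments: (0,0,0), (0,1,1), (1,0,1), (1,1,0)
Count: 4 out of 8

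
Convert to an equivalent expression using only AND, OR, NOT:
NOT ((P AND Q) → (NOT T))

(P AND Q) AND T
(Negated implication: NOT(A → B) = A AND NOT B)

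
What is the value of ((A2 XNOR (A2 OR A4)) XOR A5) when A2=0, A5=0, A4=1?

Substituting: ((0 XNOR (0 OR 1)) XOR 0)
= 0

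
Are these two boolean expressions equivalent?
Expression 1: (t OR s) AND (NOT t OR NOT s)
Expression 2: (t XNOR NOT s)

Yes, they are equivalent — the two output columns agree on all 4 assignments:
t | s | Expression 1 | Expression 2
-----------------------------------
0 | 0 | 0 | 0
0 | 1 | 1 | 1
1 | 0 | 1 | 1
1 | 1 | 0 | 0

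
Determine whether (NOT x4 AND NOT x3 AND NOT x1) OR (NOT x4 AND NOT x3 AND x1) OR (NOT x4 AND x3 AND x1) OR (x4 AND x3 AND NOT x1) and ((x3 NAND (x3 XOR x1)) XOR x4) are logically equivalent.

Yes, they are equivalent — the two output columns agree on all 8 assignments:
x4 | x3 | x1 | Expression 1 | Expression 2
------------------------------------------
0 | 0 | 0 | 1 | 1
0 | 0 | 1 | 1 | 1
0 | 1 | 0 | 0 | 0
0 | 1 | 1 | 1 | 1
1 | 0 | 0 | 0 | 0
1 | 0 | 1 | 0 | 0
1 | 1 | 0 | 1 | 1
1 | 1 | 1 | 0 | 0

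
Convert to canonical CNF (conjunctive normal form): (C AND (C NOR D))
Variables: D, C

(D OR C) AND (D OR NOT C) AND (NOT D OR C) AND (NOT D OR NOT C)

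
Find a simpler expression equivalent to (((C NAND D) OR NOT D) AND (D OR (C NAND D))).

By distribution ((E OR v) AND (E OR NOT v) = E):
= (C NAND D)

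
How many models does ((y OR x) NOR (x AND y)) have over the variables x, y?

Satisfying assignments: (0,0)
Count: 1 out of 4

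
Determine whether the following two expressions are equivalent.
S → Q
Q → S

No, Converse is not equivalent to original (counterexample: Q=0, S=1)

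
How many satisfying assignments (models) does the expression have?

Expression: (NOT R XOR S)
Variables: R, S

Satisfying assignments: (0,0), (1,1)
Count: 2 out of 4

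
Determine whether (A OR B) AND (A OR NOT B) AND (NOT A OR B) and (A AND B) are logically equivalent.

Yes, they are equivalent — the two output columns agree on all 4 assignments:
A | B | Expression 1 | Expression 2
-----------------------------------
0 | 0 | 0 | 0
0 | 1 | 0 | 0
1 | 0 | 0 | 0
1 | 1 | 1 | 1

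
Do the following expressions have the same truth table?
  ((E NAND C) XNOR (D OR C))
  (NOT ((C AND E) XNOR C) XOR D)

No. Counterexample: with E=0, C=1, D=1, Expression 1 = 1 but Expression 2 = 0.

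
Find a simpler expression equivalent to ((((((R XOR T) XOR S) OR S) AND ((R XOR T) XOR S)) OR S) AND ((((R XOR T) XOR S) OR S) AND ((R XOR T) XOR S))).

By absorption (E AND (E OR v) = E) then absorption (E AND (E OR v) = E):
= ((R XOR T) XOR S)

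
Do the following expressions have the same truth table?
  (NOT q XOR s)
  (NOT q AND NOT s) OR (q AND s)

Yes, they are equivalent — the two output columns agree on all 4 assignments:
q | s | Expression 1 | Expression 2
-----------------------------------
0 | 0 | 1 | 1
0 | 1 | 0 | 0
1 | 0 | 0 | 0
1 | 1 | 1 | 1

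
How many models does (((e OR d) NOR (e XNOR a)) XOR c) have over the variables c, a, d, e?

Satisfying assignments: (0,1,0,0), (1,0,0,0), (1,0,0,1), (1,0,1,0), (1,0,1,1), (1,1,0,1), (1,1,1,0), (1,1,1,1)
Count: 8 out of 16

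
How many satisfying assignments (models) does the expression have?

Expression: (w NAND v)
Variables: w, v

Satisfying assignments: (0,0), (0,1), (1,0)
Count: 3 out of 4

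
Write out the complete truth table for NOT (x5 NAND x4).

x4 | x5 | Output
----------------
0 | 0 | 0
0 | 1 | 0
1 | 0 | 0
1 | 1 | 1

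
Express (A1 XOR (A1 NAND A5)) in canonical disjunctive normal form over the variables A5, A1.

(NOT A5 AND NOT A1) OR (A5 AND NOT A1) OR (A5 AND A1)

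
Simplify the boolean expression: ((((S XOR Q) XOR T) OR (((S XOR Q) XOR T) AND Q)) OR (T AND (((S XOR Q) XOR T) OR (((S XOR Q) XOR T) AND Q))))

By absorption (E OR (E AND v) = E) then absorption (E OR (E AND v) = E):
= ((S XOR Q) XOR T)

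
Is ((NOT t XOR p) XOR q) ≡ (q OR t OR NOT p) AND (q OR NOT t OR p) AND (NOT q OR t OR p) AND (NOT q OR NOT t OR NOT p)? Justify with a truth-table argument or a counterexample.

Yes, they are equivalent — the two output columns agree on all 8 assignments:
q | t | p | Expression 1 | Expression 2
---------------------------------------
0 | 0 | 0 | 1 | 1
0 | 0 | 1 | 0 | 0
0 | 1 | 0 | 0 | 0
0 | 1 | 1 | 1 | 1
1 | 0 | 0 | 0 | 0
1 | 0 | 1 | 1 | 1
1 | 1 | 0 | 1 | 1
1 | 1 | 1 | 0 | 0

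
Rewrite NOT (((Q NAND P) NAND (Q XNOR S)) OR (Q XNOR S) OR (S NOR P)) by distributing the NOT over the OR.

NOT ((Q NAND P) NAND (Q XNOR S)) AND NOT (Q XNOR S) AND NOT (S NOR P)
De Morgan's: NOT(OR of terms) = AND of negations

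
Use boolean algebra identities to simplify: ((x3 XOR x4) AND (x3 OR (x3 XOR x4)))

By absorption (E AND (E OR v) = E):
= (x3 XOR x4)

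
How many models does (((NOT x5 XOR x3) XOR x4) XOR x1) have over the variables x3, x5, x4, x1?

Satisfying assignments: (0,0,0,0), (0,0,1,1), (0,1,0,1), (0,1,1,0), (1,0,0,1), (1,0,1,0), (1,1,0,0), (1,1,1,1)
Count: 8 out of 16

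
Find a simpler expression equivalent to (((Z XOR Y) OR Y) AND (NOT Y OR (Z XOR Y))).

By distribution ((E OR v) AND (E OR NOT v) = E):
= (Z XOR Y)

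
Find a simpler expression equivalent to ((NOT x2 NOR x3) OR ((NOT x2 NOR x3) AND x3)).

By absorption (E OR (E AND v) = E):
= (NOT x2 NOR x3)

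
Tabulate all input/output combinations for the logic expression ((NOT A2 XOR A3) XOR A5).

A3 | A5 | A2 | Output
---------------------
0 | 0 | 0 | 1
0 | 0 | 1 | 0
0 | 1 | 0 | 0
0 | 1 | 1 | 1
1 | 0 | 0 | 0
1 | 0 | 1 | 1
1 | 1 | 0 | 1
1 | 1 | 1 | 0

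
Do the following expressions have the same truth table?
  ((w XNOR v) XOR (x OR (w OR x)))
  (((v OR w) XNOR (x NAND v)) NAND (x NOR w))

No. Counterexample: with w=0, x=1, v=0, Expression 1 = 0 but Expression 2 = 1.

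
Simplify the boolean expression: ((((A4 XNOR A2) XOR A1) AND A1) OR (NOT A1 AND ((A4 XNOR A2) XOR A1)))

By distribution ((E AND v) OR (E AND NOT v) = E):
= ((A4 XNOR A2) XOR A1)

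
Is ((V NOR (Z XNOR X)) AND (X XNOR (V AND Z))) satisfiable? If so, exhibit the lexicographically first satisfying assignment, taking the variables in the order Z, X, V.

Z=1, X=0, V=0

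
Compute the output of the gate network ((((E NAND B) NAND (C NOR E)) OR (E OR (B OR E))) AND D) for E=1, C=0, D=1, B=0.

Substituting: ((((1 NAND 0) NAND (0 NOR 1)) OR (1 OR (0 OR 1))) AND 1)
= 1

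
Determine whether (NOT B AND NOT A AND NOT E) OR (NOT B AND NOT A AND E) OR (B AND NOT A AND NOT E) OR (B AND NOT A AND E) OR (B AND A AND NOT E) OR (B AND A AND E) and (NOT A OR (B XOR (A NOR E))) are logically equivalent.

Yes, they are equivalent — the two output columns agree on all 8 assignments:
B | A | E | Expression 1 | Expression 2
---------------------------------------
0 | 0 | 0 | 1 | 1
0 | 0 | 1 | 1 | 1
0 | 1 | 0 | 0 | 0
0 | 1 | 1 | 0 | 0
1 | 0 | 0 | 1 | 1
1 | 0 | 1 | 1 | 1
1 | 1 | 0 | 1 | 1
1 | 1 | 1 | 1 | 1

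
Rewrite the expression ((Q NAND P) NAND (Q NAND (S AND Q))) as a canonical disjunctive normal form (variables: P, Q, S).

(NOT P AND Q AND S) OR (P AND Q AND NOT S) OR (P AND Q AND S)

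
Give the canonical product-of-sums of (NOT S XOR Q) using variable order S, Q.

ΠM(1, 2) = (S OR NOT Q) AND (NOT S OR Q)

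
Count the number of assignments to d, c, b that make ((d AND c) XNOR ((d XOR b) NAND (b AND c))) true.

Satisfying assignments: (0,1,1), (1,1,0), (1,1,1)
Count: 3 out of 8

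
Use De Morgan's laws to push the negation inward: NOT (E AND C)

NOT E OR NOT C
De Morgan's: NOT(AND of terms) = OR of negations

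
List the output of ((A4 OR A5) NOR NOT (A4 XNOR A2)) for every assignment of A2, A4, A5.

A2 | A4 | A5 | Output
---------------------
0 | 0 | 0 | 1
0 | 0 | 1 | 0
0 | 1 | 0 | 0
0 | 1 | 1 | 0
1 | 0 | 0 | 0
1 | 0 | 1 | 0
1 | 1 | 0 | 0
1 | 1 | 1 | 0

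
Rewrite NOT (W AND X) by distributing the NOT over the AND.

NOT W OR NOT X
De Morgan's: NOT(AND of terms) = OR of negations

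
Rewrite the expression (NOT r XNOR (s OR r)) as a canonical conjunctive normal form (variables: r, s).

(r OR s) AND (NOT r OR s) AND (NOT r OR NOT s)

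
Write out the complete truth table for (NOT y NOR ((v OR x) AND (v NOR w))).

x | y | v | w | Output
----------------------
0 | 0 | 0 | 0 | 0
0 | 0 | 0 | 1 | 0
0 | 0 | 1 | 0 | 0
0 | 0 | 1 | 1 | 0
0 | 1 | 0 | 0 | 1
0 | 1 | 0 | 1 | 1
0 | 1 | 1 | 0 | 1
0 | 1 | 1 | 1 | 1
1 | 0 | 0 | 0 | 0
1 | 0 | 0 | 1 | 0
1 | 0 | 1 | 0 | 0
1 | 0 | 1 | 1 | 0
1 | 1 | 0 | 0 | 0
1 | 1 | 0 | 1 | 1
1 | 1 | 1 | 0 | 1
1 | 1 | 1 | 1 | 1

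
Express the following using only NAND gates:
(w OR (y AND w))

((w NAND w) NAND (((y NAND w) NAND (y NAND w)) NAND ((y NAND w) NAND (y NAND w))))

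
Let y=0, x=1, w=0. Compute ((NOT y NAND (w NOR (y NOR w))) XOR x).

Substituting: ((NOT 0 NAND (0 NOR (0 NOR 0))) XOR 1)
= 0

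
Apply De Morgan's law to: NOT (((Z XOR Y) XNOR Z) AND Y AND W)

NOT ((Z XOR Y) XNOR Z) OR NOT Y OR NOT W
De Morgan's: NOT(AND of terms) = OR of negations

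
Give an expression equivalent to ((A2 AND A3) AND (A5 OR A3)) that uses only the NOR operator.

((((A2 NOR A2) NOR (A3 NOR A3)) NOR ((A2 NOR A2) NOR (A3 NOR A3))) NOR (((A5 NOR A3) NOR (A5 NOR A3)) NOR ((A5 NOR A3) NOR (A5 NOR A3))))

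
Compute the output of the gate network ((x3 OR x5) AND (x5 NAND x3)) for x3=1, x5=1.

Substituting: ((1 OR 1) AND (1 NAND 1))
= 0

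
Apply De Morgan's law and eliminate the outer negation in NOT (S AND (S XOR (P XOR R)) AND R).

NOT S OR NOT (S XOR (P XOR R)) OR NOT R
De Morgan's: NOT(AND of terms) = OR of negations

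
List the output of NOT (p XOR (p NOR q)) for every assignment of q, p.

q | p | Output
--------------
0 | 0 | 0
0 | 1 | 0
1 | 0 | 1
1 | 1 | 0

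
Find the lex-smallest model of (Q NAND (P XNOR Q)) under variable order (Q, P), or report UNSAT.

Q=0, P=0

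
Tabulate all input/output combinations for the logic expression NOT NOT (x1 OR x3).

x3 | x1 | Output
----------------
0 | 0 | 0
0 | 1 | 1
1 | 0 | 1
1 | 1 | 1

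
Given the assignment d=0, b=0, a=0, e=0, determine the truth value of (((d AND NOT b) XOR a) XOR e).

Substituting: (((0 AND NOT 0) XOR 0) XOR 0)
= 0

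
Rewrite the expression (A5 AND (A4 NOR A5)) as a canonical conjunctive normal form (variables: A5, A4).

(A5 OR A4) AND (A5 OR NOT A4) AND (NOT A5 OR A4) AND (NOT A5 OR NOT A4)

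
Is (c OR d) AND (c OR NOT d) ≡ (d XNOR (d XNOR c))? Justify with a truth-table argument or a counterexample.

Yes, they are equivalent — the two output columns agree on all 4 assignments:
c | d | Expression 1 | Expression 2
-----------------------------------
0 | 0 | 0 | 0
0 | 1 | 0 | 0
1 | 0 | 1 | 1
1 | 1 | 1 | 1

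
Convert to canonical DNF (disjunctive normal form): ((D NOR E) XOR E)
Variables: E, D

(NOT E AND NOT D) OR (E AND NOT D) OR (E AND D)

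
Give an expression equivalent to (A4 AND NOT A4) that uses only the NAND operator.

((A4 NAND (A4 NAND A4)) NAND (A4 NAND (A4 NAND A4)))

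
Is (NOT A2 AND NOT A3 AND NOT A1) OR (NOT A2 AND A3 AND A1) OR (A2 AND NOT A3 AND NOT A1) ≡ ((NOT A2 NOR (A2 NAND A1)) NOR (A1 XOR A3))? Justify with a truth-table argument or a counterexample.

Yes, they are equivalent — the two output columns agree on all 8 assignments:
A2 | A3 | A1 | Expression 1 | Expression 2
------------------------------------------
0 | 0 | 0 | 1 | 1
0 | 0 | 1 | 0 | 0
0 | 1 | 0 | 0 | 0
0 | 1 | 1 | 1 | 1
1 | 0 | 0 | 1 | 1
1 | 0 | 1 | 0 | 0
1 | 1 | 0 | 0 | 0
1 | 1 | 1 | 0 | 0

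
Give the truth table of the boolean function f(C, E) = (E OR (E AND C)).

C | E | Output
--------------
0 | 0 | 0
0 | 1 | 1
1 | 0 | 0
1 | 1 | 1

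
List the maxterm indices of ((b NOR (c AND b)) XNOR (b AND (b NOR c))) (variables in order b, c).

ΠM(0, 1) = (b OR c) AND (b OR NOT c)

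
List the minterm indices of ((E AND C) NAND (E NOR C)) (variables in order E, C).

Σm(0, 1, 2, 3) = (NOT E AND NOT C) OR (NOT E AND C) OR (E AND NOT C) OR (E AND C)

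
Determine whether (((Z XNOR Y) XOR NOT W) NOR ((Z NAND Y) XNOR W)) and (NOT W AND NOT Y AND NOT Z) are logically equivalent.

Yes, they are equivalent — the two output columns agree on all 8 assignments:
W | Y | Z | Expression 1 | Expression 2
---------------------------------------
0 | 0 | 0 | 1 | 1
0 | 0 | 1 | 0 | 0
0 | 1 | 0 | 0 | 0
0 | 1 | 1 | 0 | 0
1 | 0 | 0 | 0 | 0
1 | 0 | 1 | 0 | 0
1 | 1 | 0 | 0 | 0
1 | 1 | 1 | 0 | 0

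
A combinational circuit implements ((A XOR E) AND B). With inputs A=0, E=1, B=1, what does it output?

Substituting: ((0 XOR 1) AND 1)
= 1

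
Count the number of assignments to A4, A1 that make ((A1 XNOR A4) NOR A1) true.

Satisfying assignments: (1,0)
Count: 1 out of 4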